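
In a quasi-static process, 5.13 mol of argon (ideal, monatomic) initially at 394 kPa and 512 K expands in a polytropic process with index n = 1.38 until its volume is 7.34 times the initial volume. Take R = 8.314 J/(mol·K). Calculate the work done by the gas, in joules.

V₁ = nRT₁/P₁ = 5.13×8.314×512/394 = 55.4 L.
Polytropic n=1.38: T₂ = T₁(V₁/V₂)^(n−1) = 512×(0.136)^0.38 = 240 K; P₂ = P₁(V₁/V₂)^n = 25.2 kPa.
W = (P₁V₁−P₂V₂)/(n−1) = (394×55.4−25.2×407)/0.38 = 30500 J.

30500 J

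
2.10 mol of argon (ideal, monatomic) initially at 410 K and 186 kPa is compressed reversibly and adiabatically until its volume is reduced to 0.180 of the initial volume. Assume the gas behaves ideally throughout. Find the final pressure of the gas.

3240 kPa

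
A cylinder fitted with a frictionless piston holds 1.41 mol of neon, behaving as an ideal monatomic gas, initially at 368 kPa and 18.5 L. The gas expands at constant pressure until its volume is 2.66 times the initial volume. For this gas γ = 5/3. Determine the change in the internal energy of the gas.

T₁ = P₁V₁/(nR) = 368×18.5/(1.41×8.314) = 581 K.
Isobaric: P stays 368 kPa; V/T = const ⇒ T₂ = 1540 K, V₂ = 49.2 L.
For an ideal gas ΔU = nCvΔT with Cv = (3/2)R = 12.5 J/(mol·K).
ΔU = 1.41×12.5×(1540−581) = 17000 J.

17000 J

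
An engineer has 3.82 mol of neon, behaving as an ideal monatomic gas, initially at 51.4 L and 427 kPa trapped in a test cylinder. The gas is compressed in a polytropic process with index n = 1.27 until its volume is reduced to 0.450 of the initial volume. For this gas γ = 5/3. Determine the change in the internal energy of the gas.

7920 J

T₁ = P₁V₁/(nR) = 427×51.4/(3.82×8.314) = 691 K.
Polytropic n=1.27: T₂ = T₁(V₁/V₂)^(n−1) = 691×(2.22)^0.27 = 857 K; P₂ = P₁(V₁/V₂)^n = 1180 kPa.
For an ideal gas ΔU = nCvΔT with Cv = (3/2)R = 12.5 J/(mol·K).
ΔU = 3.82×12.5×(857−691) = 7920 J.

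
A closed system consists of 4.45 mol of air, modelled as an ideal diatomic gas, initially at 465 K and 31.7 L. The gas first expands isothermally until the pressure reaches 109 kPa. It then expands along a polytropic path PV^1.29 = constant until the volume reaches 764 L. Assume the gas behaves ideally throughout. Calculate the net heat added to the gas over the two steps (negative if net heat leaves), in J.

33600 J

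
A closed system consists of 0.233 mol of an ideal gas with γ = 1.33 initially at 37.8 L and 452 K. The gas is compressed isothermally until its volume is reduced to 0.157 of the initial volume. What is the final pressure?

148 kPa

P₁ = nRT₁/V₁ = 0.233×8.314×452/37.8 = 23.2 kPa.
Isothermal: T stays 452 K; PV = const ⇒ V₂ = 5.93 L, P₂ = 148 kPa.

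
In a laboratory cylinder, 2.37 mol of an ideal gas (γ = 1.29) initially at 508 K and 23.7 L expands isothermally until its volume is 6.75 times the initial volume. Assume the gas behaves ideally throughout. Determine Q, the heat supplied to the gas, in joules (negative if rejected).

P₁ = nRT₁/V₁ = 2.37×8.314×508/23.7 = 422 kPa.
Isothermal: T stays 508 K; PV = const ⇒ V₂ = 160 L, P₂ = 62.6 kPa.
ΔU = 0 (ideal gas, T constant).
W = nRT ln(V₂/V₁) = 2.37×8.314×508×ln(6.75) = 19100 J.
Q = ΔU + W = 19100 J.

19100 J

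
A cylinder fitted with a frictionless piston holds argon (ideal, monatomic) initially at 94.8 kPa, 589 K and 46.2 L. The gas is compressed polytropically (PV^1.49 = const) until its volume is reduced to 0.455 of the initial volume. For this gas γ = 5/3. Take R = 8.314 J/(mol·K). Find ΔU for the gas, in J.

n = P₁V₁/(RT₁) = 94.8×46.2/(8.314×589) = 0.894 mol.
Polytropic n=1.49: T₂ = T₁(V₁/V₂)^(n−1) = 589×(2.20)^0.49 = 866 K; P₂ = P₁(V₁/V₂)^n = 306 kPa.
For an ideal gas ΔU = nCvΔT with Cv = (3/2)R = 12.5 J/(mol·K).
ΔU = 0.894×12.5×(866−589) = 3090 J.

3090 J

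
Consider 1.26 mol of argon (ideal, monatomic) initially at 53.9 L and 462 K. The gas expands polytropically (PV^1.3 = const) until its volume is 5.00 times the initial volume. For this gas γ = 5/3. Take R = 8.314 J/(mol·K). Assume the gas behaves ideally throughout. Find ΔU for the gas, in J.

-2780 J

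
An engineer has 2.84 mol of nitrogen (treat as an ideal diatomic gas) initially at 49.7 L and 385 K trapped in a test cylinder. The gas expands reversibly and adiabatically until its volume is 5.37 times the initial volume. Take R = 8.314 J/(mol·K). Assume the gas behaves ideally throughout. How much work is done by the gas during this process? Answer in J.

11100 J

P₁ = nRT₁/V₁ = 2.84×8.314×385/49.7 = 183 kPa.
Adiabatic: TV^(γ−1) = const ⇒ T₂ = 385×(0.186)^0.400 = 197 K; PV^γ = const ⇒ P₂ = 17.4 kPa.
ΔU = nCvΔT = 2.84×20.8×(197−385) = -11100 J.
Q = 0 for an adiabatic process, so W = −ΔU = 11100 J.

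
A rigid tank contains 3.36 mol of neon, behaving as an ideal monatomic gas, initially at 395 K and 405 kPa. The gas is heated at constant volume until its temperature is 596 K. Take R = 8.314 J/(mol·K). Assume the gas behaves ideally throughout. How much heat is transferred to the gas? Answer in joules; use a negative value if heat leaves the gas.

V₁ = nRT₁/P₁ = 3.36×8.314×395/405 = 27.2 L.
Isochoric: V stays 27.2 L; P/T = const ⇒ T₂ = 596 K, P₂ = 611 kPa.
W = 0 (no volume change).
ΔU = nCvΔT = 3.36×12.5×(596−395) = 8420 J.
Q = ΔU = 8420 J.

8420 J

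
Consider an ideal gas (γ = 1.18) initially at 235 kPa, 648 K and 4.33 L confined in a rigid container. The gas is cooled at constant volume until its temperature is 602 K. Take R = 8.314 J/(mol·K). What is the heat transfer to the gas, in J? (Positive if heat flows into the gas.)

-401 J

n = P₁V₁/(RT₁) = 235×4.33/(8.314×648) = 0.189 mol.
Isochoric: V stays 4.33 L; P/T = const ⇒ T₂ = 602 K, P₂ = 218 kPa.
W = 0 (no volume change).
ΔU = nCvΔT = 0.189×46.2×(602−648) = -401 J.
Q = ΔU = -401 J.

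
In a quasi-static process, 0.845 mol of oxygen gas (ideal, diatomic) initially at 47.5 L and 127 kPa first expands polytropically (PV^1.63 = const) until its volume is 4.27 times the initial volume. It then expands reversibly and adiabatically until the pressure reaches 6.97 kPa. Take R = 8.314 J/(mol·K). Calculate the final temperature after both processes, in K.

T₁ = P₁V₁/(nR) = 127×47.5/(0.845×8.314) = 859 K.
Step 1 — Polytropic n=1.63: T₂ = T₁(V₁/V₂)^(n−1) = 859×(0.234)^0.63 = 344 K; P₂ = P₁(V₁/V₂)^n = 11.9 kPa.
W = (P₁V₁−P₂V₂)/(n−1) = (127×47.5−11.9×203)/0.63 = 5740 J.
ΔU = nCvΔT = 0.845×20.8×(344−859) = -9040 J.
Q = ΔU + W = -3300 J.
State after step 1: P = 11.9 kPa, V = 203 L, T = 344 K.
Step 2 — Adiabatic: T₂/T₁ = (P₂/P₁)^((γ−1)/γ) ⇒ T₂ = 344×(0.585)^0.286 = 295 K; V₂ = 298 L.
ΔU = nCvΔT = 0.845×20.8×(295−344) = -859 J.
Q = 0 for an adiabatic process, so W = −ΔU = 859 J.
Net over both steps: W = 6600 J, Q = -3300 J, ΔU = -9900 J.

295 K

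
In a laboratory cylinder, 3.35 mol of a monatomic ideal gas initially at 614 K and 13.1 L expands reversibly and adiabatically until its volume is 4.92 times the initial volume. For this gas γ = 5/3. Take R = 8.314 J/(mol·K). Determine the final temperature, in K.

212 K

P₁ = nRT₁/V₁ = 3.35×8.314×614/13.1 = 1310 kPa.
Adiabatic: TV^(γ−1) = const ⇒ T₂ = 614×(0.203)^0.667 = 212 K; PV^γ = const ⇒ P₂ = 91.7 kPa.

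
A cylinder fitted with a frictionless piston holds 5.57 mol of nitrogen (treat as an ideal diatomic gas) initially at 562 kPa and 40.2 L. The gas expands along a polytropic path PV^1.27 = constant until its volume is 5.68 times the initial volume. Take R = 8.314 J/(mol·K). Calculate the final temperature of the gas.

305 K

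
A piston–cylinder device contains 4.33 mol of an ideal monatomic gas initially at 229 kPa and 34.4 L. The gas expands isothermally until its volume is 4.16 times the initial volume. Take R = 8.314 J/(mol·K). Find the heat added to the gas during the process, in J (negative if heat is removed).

11200 J

T₁ = P₁V₁/(nR) = 229×34.4/(4.33×8.314) = 219 K.
Isothermal: T stays 219 K; PV = const ⇒ V₂ = 143 L, P₂ = 55.0 kPa.
ΔU = 0 (ideal gas, T constant).
W = nRT ln(V₂/V₁) = 4.33×8.314×219×ln(4.16) = 11200 J.
Q = ΔU + W = 11200 J.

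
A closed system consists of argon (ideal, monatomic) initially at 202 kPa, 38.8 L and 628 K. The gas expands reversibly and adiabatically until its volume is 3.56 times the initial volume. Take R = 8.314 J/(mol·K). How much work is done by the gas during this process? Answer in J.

n = P₁V₁/(RT₁) = 202×38.8/(8.314×628) = 1.50 mol.
Adiabatic: TV^(γ−1) = const ⇒ T₂ = 628×(0.281)^0.667 = 269 K; PV^γ = const ⇒ P₂ = 24.3 kPa.
ΔU = nCvΔT = 1.50×12.5×(269−628) = -6710 J.
Q = 0 for an adiabatic process, so W = −ΔU = 6710 J.

6710 J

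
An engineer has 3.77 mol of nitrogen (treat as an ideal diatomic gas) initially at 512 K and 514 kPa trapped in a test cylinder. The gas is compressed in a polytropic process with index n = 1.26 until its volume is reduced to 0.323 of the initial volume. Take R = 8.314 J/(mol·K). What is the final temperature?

687 K

V₁ = nRT₁/P₁ = 3.77×8.314×512/514 = 31.2 L.
Polytropic n=1.26: T₂ = T₁(V₁/V₂)^(n−1) = 512×(3.10)^0.26 = 687 K; P₂ = P₁(V₁/V₂)^n = 2130 kPa.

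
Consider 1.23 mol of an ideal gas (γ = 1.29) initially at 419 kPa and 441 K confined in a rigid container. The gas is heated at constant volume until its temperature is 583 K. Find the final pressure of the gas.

554 kPa

V₁ = nRT₁/P₁ = 1.23×8.314×441/419 = 10.8 L.
Isochoric: V stays 10.8 L; P/T = const ⇒ T₂ = 583 K, P₂ = 554 kPa.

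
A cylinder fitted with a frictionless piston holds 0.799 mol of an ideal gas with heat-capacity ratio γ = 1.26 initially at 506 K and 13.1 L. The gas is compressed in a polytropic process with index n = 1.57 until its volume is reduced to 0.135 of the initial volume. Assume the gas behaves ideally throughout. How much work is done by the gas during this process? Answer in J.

P₁ = nRT₁/V₁ = 0.799×8.314×506/13.1 = 257 kPa.
Polytropic n=1.57: T₂ = T₁(V₁/V₂)^(n−1) = 506×(7.41)^0.57 = 1580 K; P₂ = P₁(V₁/V₂)^n = 5950 kPa.
W = (P₁V₁−P₂V₂)/(n−1) = (257×13.1−5950×1.77)/0.57 = -12600 J.

-12600 J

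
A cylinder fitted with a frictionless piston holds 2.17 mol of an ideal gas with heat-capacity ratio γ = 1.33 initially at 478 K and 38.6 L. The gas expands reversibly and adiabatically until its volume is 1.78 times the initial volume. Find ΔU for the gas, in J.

-4530 J

P₁ = nRT₁/V₁ = 2.17×8.314×478/38.6 = 223 kPa.
Adiabatic: TV^(γ−1) = const ⇒ T₂ = 478×(0.562)^0.330 = 395 K; PV^γ = const ⇒ P₂ = 104 kPa.
For an ideal gas ΔU = nCvΔT with Cv = R/(γ−1) = 25.2 J/(mol·K).
ΔU = 2.17×25.2×(395−478) = -4530 J.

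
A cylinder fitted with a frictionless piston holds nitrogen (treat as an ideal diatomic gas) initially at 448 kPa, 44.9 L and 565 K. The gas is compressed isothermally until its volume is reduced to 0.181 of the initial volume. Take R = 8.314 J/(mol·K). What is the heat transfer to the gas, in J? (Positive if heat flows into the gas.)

-34400 J

n = P₁V₁/(RT₁) = 448×44.9/(8.314×565) = 4.28 mol.
Isothermal: T stays 565 K; PV = const ⇒ V₂ = 8.13 L, P₂ = 2480 kPa.
ΔU = 0 (ideal gas, T constant).
W = nRT ln(V₂/V₁) = 4.28×8.314×565×ln(0.181) = -34400 J.
Q = ΔU + W = -34400 J.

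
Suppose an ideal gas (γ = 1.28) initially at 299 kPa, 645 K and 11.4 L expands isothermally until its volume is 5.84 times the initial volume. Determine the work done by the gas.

6020 J

n = P₁V₁/(RT₁) = 299×11.4/(8.314×645) = 0.636 mol.
Isothermal: T stays 645 K; PV = const ⇒ V₂ = 66.6 L, P₂ = 51.2 kPa.
W = nRT ln(V₂/V₁) = 0.636×8.314×645×ln(5.84) = 6020 J.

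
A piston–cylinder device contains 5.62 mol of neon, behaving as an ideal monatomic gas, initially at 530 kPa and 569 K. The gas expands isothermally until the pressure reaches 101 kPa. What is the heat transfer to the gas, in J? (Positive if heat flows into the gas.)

V₁ = nRT₁/P₁ = 5.62×8.314×569/530 = 50.2 L.
Isothermal: T stays 569 K; PV = const ⇒ V₂ = 263 L, P₂ = 101 kPa.
ΔU = 0 (ideal gas, T constant).
W = nRT ln(V₂/V₁) = 5.62×8.314×569×ln(5.25) = 44100 J.
Q = ΔU + W = 44100 J.

44100 J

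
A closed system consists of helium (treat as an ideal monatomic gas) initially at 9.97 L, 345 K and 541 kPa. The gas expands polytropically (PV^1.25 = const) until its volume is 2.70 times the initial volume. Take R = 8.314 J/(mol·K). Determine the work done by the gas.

n = P₁V₁/(RT₁) = 541×9.97/(8.314×345) = 1.88 mol.
Polytropic n=1.25: T₂ = T₁(V₁/V₂)^(n−1) = 345×(0.370)^0.25 = 269 K; P₂ = P₁(V₁/V₂)^n = 156 kPa.
W = (P₁V₁−P₂V₂)/(n−1) = (541×9.97−156×26.9)/0.25 = 4740 J.

4740 J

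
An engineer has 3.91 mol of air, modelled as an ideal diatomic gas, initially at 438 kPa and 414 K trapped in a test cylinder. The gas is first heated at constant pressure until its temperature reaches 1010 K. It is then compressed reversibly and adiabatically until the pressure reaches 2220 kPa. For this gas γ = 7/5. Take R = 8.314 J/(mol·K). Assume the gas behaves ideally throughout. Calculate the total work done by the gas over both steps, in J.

-29100 J

V₁ = nRT₁/P₁ = 3.91×8.314×414/438 = 30.7 L.
Step 1 — Isobaric: P stays 438 kPa; V/T = const ⇒ T₂ = 1010 K, V₂ = 75.0 L.
W = PΔV = 438×(75.0−30.7) kPa·L = 19400 J.
ΔU = nCvΔT = 3.91×20.8×(1010−414) = 48400 J.
Q = ΔU + W = nCpΔT = 67800 J.
State after step 1: P = 438 kPa, V = 75.0 L, T = 1010 K.
Step 2 — Adiabatic: T₂/T₁ = (P₂/P₁)^((γ−1)/γ) ⇒ T₂ = 1010×(5.07)^0.286 = 1610 K; V₂ = 23.5 L.
ΔU = nCvΔT = 3.91×20.8×(1610−1010) = 48400 J.
Q = 0 for an adiabatic process, so W = −ΔU = -48400 J.
Net over both steps: W = -29100 J, Q = 67800 J, ΔU = 96900 J.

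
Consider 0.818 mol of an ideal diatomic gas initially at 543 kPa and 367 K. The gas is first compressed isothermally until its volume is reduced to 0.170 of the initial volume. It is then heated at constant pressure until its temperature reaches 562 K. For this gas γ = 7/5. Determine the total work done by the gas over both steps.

-3100 J

V₁ = nRT₁/P₁ = 0.818×8.314×367/543 = 4.60 L.
Step 1 — Isothermal: T stays 367 K; PV = const ⇒ V₂ = 0.781 L, P₂ = 3190 kPa.
ΔU = 0 (ideal gas, T constant).
W = nRT ln(V₂/V₁) = 0.818×8.314×367×ln(0.170) = -4420 J.
Q = ΔU + W = -4420 J.
State after step 1: P = 3190 kPa, V = 0.781 L, T = 367 K.
Step 2 — Isobaric: P stays 3190 kPa; V/T = const ⇒ T₂ = 562 K, V₂ = 1.20 L.
W = PΔV = 3190×(1.20−0.781) kPa·L = 1330 J.
ΔU = nCvΔT = 0.818×20.8×(562−367) = 3320 J.
Q = ΔU + W = nCpΔT = 4640 J.
Net over both steps: W = -3100 J, Q = 219 J, ΔU = 3320 J.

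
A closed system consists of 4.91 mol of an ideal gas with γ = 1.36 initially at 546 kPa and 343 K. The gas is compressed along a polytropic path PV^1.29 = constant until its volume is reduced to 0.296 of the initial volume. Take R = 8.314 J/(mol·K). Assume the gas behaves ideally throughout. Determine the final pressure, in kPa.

2630 kPa

V₁ = nRT₁/P₁ = 4.91×8.314×343/546 = 25.6 L.
Polytropic n=1.29: T₂ = T₁(V₁/V₂)^(n−1) = 343×(3.38)^0.29 = 488 K; P₂ = P₁(V₁/V₂)^n = 2630 kPa.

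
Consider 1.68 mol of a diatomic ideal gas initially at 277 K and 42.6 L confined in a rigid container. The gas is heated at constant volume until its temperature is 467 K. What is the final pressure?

P₁ = nRT₁/V₁ = 1.68×8.314×277/42.6 = 90.8 kPa.
Isochoric: V stays 42.6 L; P/T = const ⇒ T₂ = 467 K, P₂ = 153 kPa.

153 kPa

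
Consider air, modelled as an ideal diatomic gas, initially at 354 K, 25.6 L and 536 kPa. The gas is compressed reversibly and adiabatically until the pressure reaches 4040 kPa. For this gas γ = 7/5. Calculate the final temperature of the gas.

630 K

Adiabatic: T₂/T₁ = (P₂/P₁)^((γ−1)/γ) ⇒ T₂ = 354×(7.54)^0.286 = 630 K; V₂ = 6.05 L.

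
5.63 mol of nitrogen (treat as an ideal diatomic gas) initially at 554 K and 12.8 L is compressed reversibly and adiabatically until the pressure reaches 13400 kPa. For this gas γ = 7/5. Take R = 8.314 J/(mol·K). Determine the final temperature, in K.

P₁ = nRT₁/V₁ = 5.63×8.314×554/12.8 = 2030 kPa.
Adiabatic: T₂/T₁ = (P₂/P₁)^((γ−1)/γ) ⇒ T₂ = 554×(6.61)^0.286 = 950 K; V₂ = 3.32 L.

950 K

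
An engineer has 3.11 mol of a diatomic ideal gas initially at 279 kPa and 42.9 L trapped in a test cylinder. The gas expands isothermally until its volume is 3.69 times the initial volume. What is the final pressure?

75.6 kPa

T₁ = P₁V₁/(nR) = 279×42.9/(3.11×8.314) = 463 K.
Isothermal: T stays 463 K; PV = const ⇒ V₂ = 158 L, P₂ = 75.6 kPa.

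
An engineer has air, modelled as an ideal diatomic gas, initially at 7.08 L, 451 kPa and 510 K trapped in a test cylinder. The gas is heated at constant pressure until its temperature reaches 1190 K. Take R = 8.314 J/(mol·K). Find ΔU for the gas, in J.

n = P₁V₁/(RT₁) = 451×7.08/(8.314×510) = 0.753 mol.
Isobaric: P stays 451 kPa; V/T = const ⇒ T₂ = 1190 K, V₂ = 16.5 L.
For an ideal gas ΔU = nCvΔT with Cv = (5/2)R = 20.8 J/(mol·K).
ΔU = 0.753×20.8×(1190−510) = 10600 J.

10600 J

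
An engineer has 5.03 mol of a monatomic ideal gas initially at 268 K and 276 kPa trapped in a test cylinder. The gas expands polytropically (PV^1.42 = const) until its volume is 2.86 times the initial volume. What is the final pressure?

V₁ = nRT₁/P₁ = 5.03×8.314×268/276 = 40.6 L.
Polytropic n=1.42: T₂ = T₁(V₁/V₂)^(n−1) = 268×(0.350)^0.42 = 172 K; P₂ = P₁(V₁/V₂)^n = 62.1 kPa.

62.1 kPa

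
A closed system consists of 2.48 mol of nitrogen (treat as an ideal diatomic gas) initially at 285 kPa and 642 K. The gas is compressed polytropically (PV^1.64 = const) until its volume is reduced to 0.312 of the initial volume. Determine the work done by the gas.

-22900 J

V₁ = nRT₁/P₁ = 2.48×8.314×642/285 = 46.4 L.
Polytropic n=1.64: T₂ = T₁(V₁/V₂)^(n−1) = 642×(3.21)^0.64 = 1350 K; P₂ = P₁(V₁/V₂)^n = 1930 kPa.
W = (P₁V₁−P₂V₂)/(n−1) = (285×46.4−1930×14.5)/0.64 = -22900 J.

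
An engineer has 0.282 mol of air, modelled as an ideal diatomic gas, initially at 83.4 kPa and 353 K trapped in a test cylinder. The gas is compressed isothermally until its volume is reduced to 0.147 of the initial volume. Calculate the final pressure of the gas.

567 kPa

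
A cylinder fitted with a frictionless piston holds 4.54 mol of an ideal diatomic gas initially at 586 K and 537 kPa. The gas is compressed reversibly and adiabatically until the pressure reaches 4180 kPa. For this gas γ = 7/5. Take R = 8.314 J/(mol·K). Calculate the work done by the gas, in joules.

V₁ = nRT₁/P₁ = 4.54×8.314×586/537 = 41.2 L.
Adiabatic: T₂/T₁ = (P₂/P₁)^((γ−1)/γ) ⇒ T₂ = 586×(7.78)^0.286 = 1050 K; V₂ = 9.51 L.
ΔU = nCvΔT = 4.54×20.8×(1050−586) = 44100 J.
Q = 0 for an adiabatic process, so W = −ΔU = -44100 J.

-44100 J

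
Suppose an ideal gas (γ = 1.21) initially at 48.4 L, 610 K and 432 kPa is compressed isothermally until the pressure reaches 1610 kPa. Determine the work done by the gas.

-27500 J

n = P₁V₁/(RT₁) = 432×48.4/(8.314×610) = 4.12 mol.
Isothermal: T stays 610 K; PV = const ⇒ V₂ = 13.0 L, P₂ = 1610 kPa.
W = nRT ln(V₂/V₁) = 4.12×8.314×610×ln(0.268) = -27500 J.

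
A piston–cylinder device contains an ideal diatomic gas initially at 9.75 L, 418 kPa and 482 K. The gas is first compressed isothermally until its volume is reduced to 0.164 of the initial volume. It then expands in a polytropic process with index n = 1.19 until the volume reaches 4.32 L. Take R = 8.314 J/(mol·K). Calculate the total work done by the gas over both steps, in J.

n = P₁V₁/(RT₁) = 418×9.75/(8.314×482) = 1.02 mol.
Step 1 — Isothermal: T stays 482 K; PV = const ⇒ V₂ = 1.60 L, P₂ = 2550 kPa.
ΔU = 0 (ideal gas, T constant).
W = nRT ln(V₂/V₁) = 1.02×8.314×482×ln(0.164) = -7370 J.
Q = ΔU + W = -7370 J.
State after step 1: P = 2550 kPa, V = 1.60 L, T = 482 K.
Step 2 — Polytropic n=1.19: T₂ = T₁(V₁/V₂)^(n−1) = 482×(0.370)^0.19 = 399 K; P₂ = P₁(V₁/V₂)^n = 781 kPa.
W = (P₁V₁−P₂V₂)/(n−1) = (2550×1.60−781×4.32)/0.19 = 3690 J.
ΔU = nCvΔT = 1.02×20.8×(399−482) = -1750 J.
Q = ΔU + W = 1940 J.
Net over both steps: W = -3680 J, Q = -5430 J, ΔU = -1750 J.

-3680 J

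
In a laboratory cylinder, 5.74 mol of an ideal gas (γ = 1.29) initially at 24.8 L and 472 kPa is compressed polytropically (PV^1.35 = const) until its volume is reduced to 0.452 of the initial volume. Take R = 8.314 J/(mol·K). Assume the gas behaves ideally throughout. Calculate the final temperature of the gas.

324 K

T₁ = P₁V₁/(nR) = 472×24.8/(5.74×8.314) = 245 K.
Polytropic n=1.35: T₂ = T₁(V₁/V₂)^(n−1) = 245×(2.21)^0.35 = 324 K; P₂ = P₁(V₁/V₂)^n = 1380 kPa.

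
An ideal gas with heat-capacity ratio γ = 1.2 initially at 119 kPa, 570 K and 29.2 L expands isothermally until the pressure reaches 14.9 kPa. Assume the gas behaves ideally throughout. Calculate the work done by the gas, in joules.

7220 J

n = P₁V₁/(RT₁) = 119×29.2/(8.314×570) = 0.733 mol.
Isothermal: T stays 570 K; PV = const ⇒ V₂ = 233 L, P₂ = 14.9 kPa.
W = nRT ln(V₂/V₁) = 0.733×8.314×570×ln(7.99) = 7220 J.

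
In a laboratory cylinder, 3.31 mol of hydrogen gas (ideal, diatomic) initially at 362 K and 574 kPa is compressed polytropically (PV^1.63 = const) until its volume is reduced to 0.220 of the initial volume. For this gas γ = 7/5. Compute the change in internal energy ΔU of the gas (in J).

V₁ = nRT₁/P₁ = 3.31×8.314×362/574 = 17.4 L.
Polytropic n=1.63: T₂ = T₁(V₁/V₂)^(n−1) = 362×(4.55)^0.63 = 940 K; P₂ = P₁(V₁/V₂)^n = 6770 kPa.
For an ideal gas ΔU = nCvΔT with Cv = (5/2)R = 20.8 J/(mol·K).
ΔU = 3.31×20.8×(940−362) = 39700 J.

39700 J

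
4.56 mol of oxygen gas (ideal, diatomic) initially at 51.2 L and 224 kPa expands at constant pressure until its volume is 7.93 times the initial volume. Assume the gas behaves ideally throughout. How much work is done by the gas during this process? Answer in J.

T₁ = P₁V₁/(nR) = 224×51.2/(4.56×8.314) = 303 K.
Isobaric: P stays 224 kPa; V/T = const ⇒ T₂ = 2400 K, V₂ = 406 L.
W = PΔV = 224×(406−51.2) kPa·L = 79500 J.

79500 J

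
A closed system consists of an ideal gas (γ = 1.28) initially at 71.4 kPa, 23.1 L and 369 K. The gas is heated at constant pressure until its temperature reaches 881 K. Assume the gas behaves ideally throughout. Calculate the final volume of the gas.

55.2 L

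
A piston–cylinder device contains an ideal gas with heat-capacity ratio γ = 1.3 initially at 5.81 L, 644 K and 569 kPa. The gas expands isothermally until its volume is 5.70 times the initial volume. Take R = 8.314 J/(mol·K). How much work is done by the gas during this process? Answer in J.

n = P₁V₁/(RT₁) = 569×5.81/(8.314×644) = 0.617 mol.
Isothermal: T stays 644 K; PV = const ⇒ V₂ = 33.1 L, P₂ = 99.8 kPa.
W = nRT ln(V₂/V₁) = 0.617×8.314×644×ln(5.70) = 5750 J.

5750 J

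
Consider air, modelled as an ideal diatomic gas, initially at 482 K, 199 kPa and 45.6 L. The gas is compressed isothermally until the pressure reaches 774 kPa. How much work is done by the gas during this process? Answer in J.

-12300 J

n = P₁V₁/(RT₁) = 199×45.6/(8.314×482) = 2.26 mol.
Isothermal: T stays 482 K; PV = const ⇒ V₂ = 11.7 L, P₂ = 774 kPa.
W = nRT ln(V₂/V₁) = 2.26×8.314×482×ln(0.257) = -12300 J.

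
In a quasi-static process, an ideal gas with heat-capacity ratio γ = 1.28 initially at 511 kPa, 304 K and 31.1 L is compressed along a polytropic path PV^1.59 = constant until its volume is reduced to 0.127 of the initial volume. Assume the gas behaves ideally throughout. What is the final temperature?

1030 K

Polytropic n=1.59: T₂ = T₁(V₁/V₂)^(n−1) = 304×(7.87)^0.59 = 1030 K; P₂ = P₁(V₁/V₂)^n = 13600 kPa.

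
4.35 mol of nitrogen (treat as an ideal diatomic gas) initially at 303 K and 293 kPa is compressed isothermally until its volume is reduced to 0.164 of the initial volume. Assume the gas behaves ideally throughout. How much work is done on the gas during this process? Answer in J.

19800 J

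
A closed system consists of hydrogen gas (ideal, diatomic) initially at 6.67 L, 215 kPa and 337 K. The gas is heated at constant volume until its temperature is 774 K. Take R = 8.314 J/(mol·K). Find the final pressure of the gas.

Isochoric: V stays 6.67 L; P/T = const ⇒ T₂ = 774 K, P₂ = 494 kPa.

494 kPa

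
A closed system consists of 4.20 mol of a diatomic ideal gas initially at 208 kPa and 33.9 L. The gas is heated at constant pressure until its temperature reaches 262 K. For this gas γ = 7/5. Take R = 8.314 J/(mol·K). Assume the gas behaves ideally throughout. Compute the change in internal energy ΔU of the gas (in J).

5240 J

T₁ = P₁V₁/(nR) = 208×33.9/(4.20×8.314) = 202 K.
Isobaric: P stays 208 kPa; V/T = const ⇒ T₂ = 262 K, V₂ = 44.0 L.
For an ideal gas ΔU = nCvΔT with Cv = (5/2)R = 20.8 J/(mol·K).
ΔU = 4.20×20.8×(262−202) = 5240 J.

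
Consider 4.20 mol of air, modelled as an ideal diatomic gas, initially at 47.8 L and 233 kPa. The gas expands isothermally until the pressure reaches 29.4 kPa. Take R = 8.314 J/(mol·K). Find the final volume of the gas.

379 L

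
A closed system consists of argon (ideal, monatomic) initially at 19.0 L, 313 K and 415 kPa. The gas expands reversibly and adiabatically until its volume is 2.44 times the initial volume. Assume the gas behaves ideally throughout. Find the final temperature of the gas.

173 K

Adiabatic: TV^(γ−1) = const ⇒ T₂ = 313×(0.410)^0.667 = 173 K; PV^γ = const ⇒ P₂ = 93.8 kPa.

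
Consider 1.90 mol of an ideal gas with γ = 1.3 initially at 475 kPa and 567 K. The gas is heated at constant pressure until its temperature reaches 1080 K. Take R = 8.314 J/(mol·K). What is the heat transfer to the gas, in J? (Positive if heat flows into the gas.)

35100 J

V₁ = nRT₁/P₁ = 1.90×8.314×567/475 = 18.9 L.
Isobaric: P stays 475 kPa; V/T = const ⇒ T₂ = 1080 K, V₂ = 35.9 L.
W = PΔV = 475×(35.9−18.9) kPa·L = 8100 J.
ΔU = nCvΔT = 1.90×27.7×(1080−567) = 27000 J.
Q = ΔU + W = nCpΔT = 35100 J.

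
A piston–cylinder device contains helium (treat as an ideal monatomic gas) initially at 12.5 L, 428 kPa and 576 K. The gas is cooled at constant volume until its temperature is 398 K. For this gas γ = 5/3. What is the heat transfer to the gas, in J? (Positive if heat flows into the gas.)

n = P₁V₁/(RT₁) = 428×12.5/(8.314×576) = 1.12 mol.
Isochoric: V stays 12.5 L; P/T = const ⇒ T₂ = 398 K, P₂ = 296 kPa.
W = 0 (no volume change).
ΔU = nCvΔT = 1.12×12.5×(398−576) = -2480 J.
Q = ΔU = -2480 J.

-2480 J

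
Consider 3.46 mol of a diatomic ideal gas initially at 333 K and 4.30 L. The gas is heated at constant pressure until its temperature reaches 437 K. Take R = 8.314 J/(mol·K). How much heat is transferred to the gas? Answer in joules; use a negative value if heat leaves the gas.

P₁ = nRT₁/V₁ = 3.46×8.314×333/4.30 = 2230 kPa.
Isobaric: P stays 2230 kPa; V/T = const ⇒ T₂ = 437 K, V₂ = 5.64 L.
W = PΔV = 2230×(5.64−4.30) kPa·L = 2990 J.
ΔU = nCvΔT = 3.46×20.8×(437−333) = 7480 J.
Q = ΔU + W = nCpΔT = 10500 J.

10500 J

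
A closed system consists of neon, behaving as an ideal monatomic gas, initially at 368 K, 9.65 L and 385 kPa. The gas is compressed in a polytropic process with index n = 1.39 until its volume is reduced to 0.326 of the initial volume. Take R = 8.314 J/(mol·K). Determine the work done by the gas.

-5220 J

n = P₁V₁/(RT₁) = 385×9.65/(8.314×368) = 1.21 mol.
Polytropic n=1.39: T₂ = T₁(V₁/V₂)^(n−1) = 368×(3.07)^0.39 = 570 K; P₂ = P₁(V₁/V₂)^n = 1830 kPa.
W = (P₁V₁−P₂V₂)/(n−1) = (385×9.65−1830×3.15)/0.39 = -5220 J.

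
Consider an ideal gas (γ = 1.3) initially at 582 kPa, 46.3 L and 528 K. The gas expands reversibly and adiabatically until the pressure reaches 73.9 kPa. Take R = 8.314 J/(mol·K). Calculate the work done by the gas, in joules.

n = P₁V₁/(RT₁) = 582×46.3/(8.314×528) = 6.14 mol.
Adiabatic: T₂/T₁ = (P₂/P₁)^((γ−1)/γ) ⇒ T₂ = 528×(0.127)^0.231 = 328 K; V₂ = 226 L.
ΔU = nCvΔT = 6.14×27.7×(328−528) = -34000 J.
Q = 0 for an adiabatic process, so W = −ΔU = 34000 J.

34000 J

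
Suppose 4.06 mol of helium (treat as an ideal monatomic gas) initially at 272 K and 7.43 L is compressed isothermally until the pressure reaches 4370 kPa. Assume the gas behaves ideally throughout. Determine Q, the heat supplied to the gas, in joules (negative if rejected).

P₁ = nRT₁/V₁ = 4.06×8.314×272/7.43 = 1240 kPa.
Isothermal: T stays 272 K; PV = const ⇒ V₂ = 2.10 L, P₂ = 4370 kPa.
ΔU = 0 (ideal gas, T constant).
W = nRT ln(V₂/V₁) = 4.06×8.314×272×ln(0.283) = -11600 J.
Q = ΔU + W = -11600 J.

-11600 J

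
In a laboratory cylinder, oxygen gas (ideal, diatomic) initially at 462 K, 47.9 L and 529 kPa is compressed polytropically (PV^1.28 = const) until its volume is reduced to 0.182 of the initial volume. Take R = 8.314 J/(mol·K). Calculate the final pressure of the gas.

4680 kPa

Polytropic n=1.28: T₂ = T₁(V₁/V₂)^(n−1) = 462×(5.49)^0.28 = 744 K; P₂ = P₁(V₁/V₂)^n = 4680 kPa.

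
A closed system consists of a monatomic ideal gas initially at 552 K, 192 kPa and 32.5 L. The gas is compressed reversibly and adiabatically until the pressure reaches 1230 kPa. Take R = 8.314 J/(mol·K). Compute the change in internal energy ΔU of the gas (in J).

10300 J

n = P₁V₁/(RT₁) = 192×32.5/(8.314×552) = 1.36 mol.
Adiabatic: T₂/T₁ = (P₂/P₁)^((γ−1)/γ) ⇒ T₂ = 552×(6.41)^0.400 = 1160 K; V₂ = 10.7 L.
For an ideal gas ΔU = nCvΔT with Cv = (3/2)R = 12.5 J/(mol·K).
ΔU = 1.36×12.5×(1160−552) = 10300 J.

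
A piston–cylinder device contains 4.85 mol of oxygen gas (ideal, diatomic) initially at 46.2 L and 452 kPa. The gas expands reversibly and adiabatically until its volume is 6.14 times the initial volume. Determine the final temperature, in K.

T₁ = P₁V₁/(nR) = 452×46.2/(4.85×8.314) = 518 K.
Adiabatic: TV^(γ−1) = const ⇒ T₂ = 518×(0.163)^0.400 = 251 K; PV^γ = const ⇒ P₂ = 35.6 kPa.

251 K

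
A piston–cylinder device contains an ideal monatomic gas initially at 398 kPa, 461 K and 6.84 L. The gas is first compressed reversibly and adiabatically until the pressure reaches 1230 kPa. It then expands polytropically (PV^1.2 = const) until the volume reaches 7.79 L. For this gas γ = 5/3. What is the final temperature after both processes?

616 K

n = P₁V₁/(RT₁) = 398×6.84/(8.314×461) = 0.710 mol.
Step 1 — Adiabatic: T₂/T₁ = (P₂/P₁)^((γ−1)/γ) ⇒ T₂ = 461×(3.09)^0.400 = 724 K; V₂ = 3.48 L.
ΔU = nCvΔT = 0.710×12.5×(724−461) = 2330 J.
Q = 0 for an adiabatic process, so W = −ΔU = -2330 J.
State after step 1: P = 1230 kPa, V = 3.48 L, T = 724 K.
Step 2 — Polytropic n=1.2: T₂ = T₁(V₁/V₂)^(n−1) = 724×(0.446)^0.20 = 616 K; P₂ = P₁(V₁/V₂)^n = 467 kPa.
W = (P₁V₁−P₂V₂)/(n−1) = (1230×3.48−467×7.79)/0.20 = 3190 J.
ΔU = nCvΔT = 0.710×12.5×(616−724) = -956 J.
Q = ΔU + W = 2230 J.
Net over both steps: W = 857 J, Q = 2230 J, ΔU = 1370 J.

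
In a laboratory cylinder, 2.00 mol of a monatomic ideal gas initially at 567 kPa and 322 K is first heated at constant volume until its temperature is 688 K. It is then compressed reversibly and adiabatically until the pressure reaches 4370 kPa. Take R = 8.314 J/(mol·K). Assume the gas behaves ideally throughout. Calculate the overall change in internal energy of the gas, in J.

V₁ = nRT₁/P₁ = 2.00×8.314×322/567 = 9.44 L.
Step 1 — Isochoric: V stays 9.44 L; P/T = const ⇒ T₂ = 688 K, P₂ = 1210 kPa.
W = 0 (no volume change).
ΔU = nCvΔT = 2.00×12.5×(688−322) = 9130 J.
Q = ΔU = 9130 J.
State after step 1: P = 1210 kPa, V = 9.44 L, T = 688 K.
Step 2 — Adiabatic: T₂/T₁ = (P₂/P₁)^((γ−1)/γ) ⇒ T₂ = 688×(3.61)^0.400 = 1150 K; V₂ = 4.37 L.
ΔU = nCvΔT = 2.00×12.5×(1150−688) = 11500 J.
Q = 0 for an adiabatic process, so W = −ΔU = -11500 J.
Net over both steps: W = -11500 J, Q = 9130 J, ΔU = 20600 J.

20600 J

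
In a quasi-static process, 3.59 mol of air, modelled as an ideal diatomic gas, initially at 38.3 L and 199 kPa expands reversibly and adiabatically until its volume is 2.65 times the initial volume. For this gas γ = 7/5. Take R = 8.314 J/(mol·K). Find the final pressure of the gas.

T₁ = P₁V₁/(nR) = 199×38.3/(3.59×8.314) = 255 K.
Adiabatic: TV^(γ−1) = const ⇒ T₂ = 255×(0.377)^0.400 = 173 K; PV^γ = const ⇒ P₂ = 50.9 kPa.

50.9 kPa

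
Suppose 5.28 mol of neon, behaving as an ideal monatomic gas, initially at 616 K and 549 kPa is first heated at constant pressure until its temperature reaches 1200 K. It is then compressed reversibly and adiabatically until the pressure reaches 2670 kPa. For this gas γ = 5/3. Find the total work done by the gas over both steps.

-44100 J

V₁ = nRT₁/P₁ = 5.28×8.314×616/549 = 49.3 L.
Step 1 — Isobaric: P stays 549 kPa; V/T = const ⇒ T₂ = 1200 K, V₂ = 96.0 L.
W = PΔV = 549×(96.0−49.3) kPa·L = 25600 J.
ΔU = nCvΔT = 5.28×12.5×(1200−616) = 38500 J.
Q = ΔU + W = nCpΔT = 64100 J.
State after step 1: P = 549 kPa, V = 96.0 L, T = 1200 K.
Step 2 — Adiabatic: T₂/T₁ = (P₂/P₁)^((γ−1)/γ) ⇒ T₂ = 1200×(4.86)^0.400 = 2260 K; V₂ = 37.1 L.
ΔU = nCvΔT = 5.28×12.5×(2260−1200) = 69700 J.
Q = 0 for an adiabatic process, so W = −ΔU = -69700 J.
Net over both steps: W = -44100 J, Q = 64100 J, ΔU = 108000 J.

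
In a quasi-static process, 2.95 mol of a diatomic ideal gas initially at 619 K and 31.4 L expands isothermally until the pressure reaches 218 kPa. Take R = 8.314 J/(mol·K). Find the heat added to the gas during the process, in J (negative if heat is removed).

12100 J

P₁ = nRT₁/V₁ = 2.95×8.314×619/31.4 = 483 kPa.
Isothermal: T stays 619 K; PV = const ⇒ V₂ = 69.6 L, P₂ = 218 kPa.
ΔU = 0 (ideal gas, T constant).
W = nRT ln(V₂/V₁) = 2.95×8.314×619×ln(2.22) = 12100 J.
Q = ΔU + W = 12100 J.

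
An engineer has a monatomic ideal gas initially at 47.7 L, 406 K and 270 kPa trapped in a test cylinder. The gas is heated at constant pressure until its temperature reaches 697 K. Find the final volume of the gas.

81.9 L

Isobaric: P stays 270 kPa; V/T = const ⇒ T₂ = 697 K, V₂ = 81.9 L.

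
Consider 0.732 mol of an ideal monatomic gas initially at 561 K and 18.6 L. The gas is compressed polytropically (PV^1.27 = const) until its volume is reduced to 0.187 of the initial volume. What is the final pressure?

P₁ = nRT₁/V₁ = 0.732×8.314×561/18.6 = 184 kPa.
Polytropic n=1.27: T₂ = T₁(V₁/V₂)^(n−1) = 561×(5.35)^0.27 = 882 K; P₂ = P₁(V₁/V₂)^n = 1540 kPa.

1540 kPa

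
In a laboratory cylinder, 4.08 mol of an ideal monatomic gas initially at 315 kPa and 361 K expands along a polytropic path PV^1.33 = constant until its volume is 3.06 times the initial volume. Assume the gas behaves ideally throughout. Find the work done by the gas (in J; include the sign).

11500 J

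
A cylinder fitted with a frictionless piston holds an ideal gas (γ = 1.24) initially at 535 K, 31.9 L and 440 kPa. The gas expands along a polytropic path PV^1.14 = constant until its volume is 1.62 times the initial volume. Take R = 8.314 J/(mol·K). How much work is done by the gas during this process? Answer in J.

n = P₁V₁/(RT₁) = 440×31.9/(8.314×535) = 3.16 mol.
Polytropic n=1.14: T₂ = T₁(V₁/V₂)^(n−1) = 535×(0.617)^0.14 = 500 K; P₂ = P₁(V₁/V₂)^n = 254 kPa.
W = (P₁V₁−P₂V₂)/(n−1) = (440×31.9−254×51.7)/0.14 = 6550 J.

6550 J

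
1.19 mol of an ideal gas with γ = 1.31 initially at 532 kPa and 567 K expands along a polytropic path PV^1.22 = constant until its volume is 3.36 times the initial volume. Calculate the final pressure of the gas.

121 kPa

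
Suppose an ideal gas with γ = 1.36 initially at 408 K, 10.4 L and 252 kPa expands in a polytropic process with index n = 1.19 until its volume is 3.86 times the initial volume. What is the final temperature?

Polytropic n=1.19: T₂ = T₁(V₁/V₂)^(n−1) = 408×(0.259)^0.19 = 316 K; P₂ = P₁(V₁/V₂)^n = 50.5 kPa.

316 K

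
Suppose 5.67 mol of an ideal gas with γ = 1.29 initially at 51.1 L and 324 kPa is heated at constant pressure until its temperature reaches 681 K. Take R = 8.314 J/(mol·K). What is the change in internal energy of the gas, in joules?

53600 J

T₁ = P₁V₁/(nR) = 324×51.1/(5.67×8.314) = 351 K.
Isobaric: P stays 324 kPa; V/T = const ⇒ T₂ = 681 K, V₂ = 99.1 L.
For an ideal gas ΔU = nCvΔT with Cv = R/(γ−1) = 28.7 J/(mol·K).
ΔU = 5.67×28.7×(681−351) = 53600 J.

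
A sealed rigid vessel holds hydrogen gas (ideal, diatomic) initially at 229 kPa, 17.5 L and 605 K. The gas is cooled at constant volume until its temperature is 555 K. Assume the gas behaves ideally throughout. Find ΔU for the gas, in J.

-828 J

n = P₁V₁/(RT₁) = 229×17.5/(8.314×605) = 0.797 mol.
Isochoric: V stays 17.5 L; P/T = const ⇒ T₂ = 555 K, P₂ = 210 kPa.
For an ideal gas ΔU = nCvΔT with Cv = (5/2)R = 20.8 J/(mol·K).
ΔU = 0.797×20.8×(555−605) = -828 J.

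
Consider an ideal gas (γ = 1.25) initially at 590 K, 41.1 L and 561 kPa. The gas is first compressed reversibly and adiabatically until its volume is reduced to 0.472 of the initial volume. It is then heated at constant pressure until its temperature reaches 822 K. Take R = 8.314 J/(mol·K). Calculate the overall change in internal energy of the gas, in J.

36300 J

n = P₁V₁/(RT₁) = 561×41.1/(8.314×590) = 4.70 mol.
Step 1 — Adiabatic: TV^(γ−1) = const ⇒ T₂ = 590×(2.12)^0.250 = 712 K; PV^γ = const ⇒ P₂ = 1430 kPa.
ΔU = nCvΔT = 4.70×33.3×(712−590) = 19000 J.
Q = 0 for an adiabatic process, so W = −ΔU = -19000 J.
State after step 1: P = 1430 kPa, V = 19.4 L, T = 712 K.
Step 2 — Isobaric: P stays 1430 kPa; V/T = const ⇒ T₂ = 822 K, V₂ = 22.4 L.
W = PΔV = 1430×(22.4−19.4) kPa·L = 4310 J.
ΔU = nCvΔT = 4.70×33.3×(822−712) = 17200 J.
Q = ΔU + W = nCpΔT = 21500 J.
Net over both steps: W = -14700 J, Q = 21500 J, ΔU = 36300 J.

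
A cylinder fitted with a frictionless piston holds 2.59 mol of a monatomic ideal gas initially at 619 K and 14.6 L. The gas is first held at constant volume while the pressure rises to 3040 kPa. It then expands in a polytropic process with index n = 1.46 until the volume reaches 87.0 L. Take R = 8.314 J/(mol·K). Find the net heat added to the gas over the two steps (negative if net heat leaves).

P₁ = nRT₁/V₁ = 2.59×8.314×619/14.6 = 913 kPa.
Step 1 — Isochoric: V stays 14.6 L; P/T = const ⇒ T₂ = 2060 K, P₂ = 3040 kPa.
W = 0 (no volume change).
ΔU = nCvΔT = 2.59×12.5×(2060−619) = 46600 J.
Q = ΔU = 46600 J.
State after step 1: P = 3040 kPa, V = 14.6 L, T = 2060 K.
Step 2 — Polytropic n=1.46: T₂ = T₁(V₁/V₂)^(n−1) = 2060×(0.168)^0.46 = 907 K; P₂ = P₁(V₁/V₂)^n = 224 kPa.
W = (P₁V₁−P₂V₂)/(n−1) = (3040×14.6−224×87.0)/0.46 = 54000 J.
ΔU = nCvΔT = 2.59×12.5×(907−2060) = -37300 J.
Q = ΔU + W = 16800 J.
Net over both steps: W = 54000 J, Q = 63300 J, ΔU = 9300 J.

63300 J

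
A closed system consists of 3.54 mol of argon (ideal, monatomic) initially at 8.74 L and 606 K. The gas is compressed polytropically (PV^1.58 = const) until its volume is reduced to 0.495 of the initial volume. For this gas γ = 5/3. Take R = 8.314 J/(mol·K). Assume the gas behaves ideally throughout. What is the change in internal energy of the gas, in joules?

P₁ = nRT₁/V₁ = 3.54×8.314×606/8.74 = 2040 kPa.
Polytropic n=1.58: T₂ = T₁(V₁/V₂)^(n−1) = 606×(2.02)^0.58 = 911 K; P₂ = P₁(V₁/V₂)^n = 6200 kPa.
For an ideal gas ΔU = nCvΔT with Cv = (3/2)R = 12.5 J/(mol·K).
ΔU = 3.54×12.5×(911−606) = 13500 J.

13500 J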